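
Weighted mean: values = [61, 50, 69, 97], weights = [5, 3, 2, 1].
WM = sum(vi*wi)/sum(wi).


Numerator = 61*5 + 50*3 + 69*2 + 97*1 = 690
Denominator = 5 + 3 + 2 + 1 = 11
WM = 690/11 = 62.7273

WM = 62.7273


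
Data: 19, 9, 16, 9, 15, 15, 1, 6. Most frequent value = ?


Frequencies: 1:1, 6:1, 9:2, 15:2, 16:1, 19:1
Max frequency = 2
Mode = 9, 15

Mode = 9, 15


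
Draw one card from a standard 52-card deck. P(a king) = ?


4 kings in 52 cards
P = 4/52 = 0.0769

P = 0.0769


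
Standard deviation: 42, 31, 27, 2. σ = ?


Mean = 25.5000
Variance = 214.2500
SD = sqrt(214.2500) = 14.6373

SD = 14.6373


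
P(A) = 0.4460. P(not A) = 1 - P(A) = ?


P(not A) = 1 - 0.4460 = 0.5540

P(not A) = 0.5540


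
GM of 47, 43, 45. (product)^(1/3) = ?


Product = 47 × 43 × 45 = 90945
GM = 90945^(1/3) = 44.9704

GM = 44.9704


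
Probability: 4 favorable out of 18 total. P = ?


P = 4/18 = 0.2222

P = 0.2222


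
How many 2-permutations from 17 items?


P(17,2) = 17!/15!
= 355687428096000/1307674368000
= 272

P(17,2) = 272


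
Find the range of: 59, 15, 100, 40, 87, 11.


Max = 100, Min = 11
Range = 100 - 11 = 89

Range = 89


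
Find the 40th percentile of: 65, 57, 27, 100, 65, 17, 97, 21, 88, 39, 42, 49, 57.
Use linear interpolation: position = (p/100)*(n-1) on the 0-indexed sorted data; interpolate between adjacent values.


Sorted: 17, 21, 27, 39, 42, 49, 57, 57, 65, 65, 88, 97, 100
n = 13
Index = 40/100 * 12 = 4.8000
Lower = data[4] = 42, Upper = data[5] = 49
P40 = 42 + 0.8000*(7) = 47.6000

P40 = 47.6000


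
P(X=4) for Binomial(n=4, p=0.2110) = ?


C(4,4) = 1
p^4 = 0.001982
(1-p)^0 = 1.000000
P = 1 * 0.001982 * 1.000000 = 0.0020

P(X=4) = 0.0020


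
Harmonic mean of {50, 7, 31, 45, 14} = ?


Sum of reciprocals = 1/50 + 1/7 + 1/31 + 1/45 + 1/14 = 0.288766
HM = 5/0.288766 = 17.3151

HM = 17.3151


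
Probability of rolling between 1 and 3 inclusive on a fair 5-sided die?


Favorable outcomes (1 ≤ roll ≤ 3): 3
Total outcomes = 5
P = 3/5 = 0.6000

P = 0.6000


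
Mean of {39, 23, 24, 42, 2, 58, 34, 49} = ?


Sum = 39 + 23 + 24 + 42 + 2 + 58 + 34 + 49 = 271
n = 8
Mean = 271/8 = 33.8750

Mean = 33.8750


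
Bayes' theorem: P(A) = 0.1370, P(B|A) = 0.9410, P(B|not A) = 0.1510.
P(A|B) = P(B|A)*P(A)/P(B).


P(B) = P(B|A)*P(A) + P(B|A')*P(A')
= 0.9410*0.1370 + 0.1510*0.8630
= 0.128917 + 0.130313 = 0.259230
P(A|B) = 0.128917/0.259230 = 0.4973

P(A|B) = 0.4973


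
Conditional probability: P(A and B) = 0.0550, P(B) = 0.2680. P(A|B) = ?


P(A|B) = 0.0550/0.2680 = 0.2052

P(A|B) = 0.2052


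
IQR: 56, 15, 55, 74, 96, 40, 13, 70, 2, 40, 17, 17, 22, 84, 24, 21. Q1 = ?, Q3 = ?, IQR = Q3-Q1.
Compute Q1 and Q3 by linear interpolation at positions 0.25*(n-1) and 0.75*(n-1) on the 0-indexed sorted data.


Sorted: 2, 13, 15, 17, 17, 21, 22, 24, 40, 40, 55, 56, 70, 74, 84, 96
Q1 (25th %ile) = 17.0000
Q3 (75th %ile) = 59.5000
IQR = 59.5000 - 17.0000 = 42.5000

IQR = 42.5000


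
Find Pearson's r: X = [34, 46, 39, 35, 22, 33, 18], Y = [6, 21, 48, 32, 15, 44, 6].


Mean X = 32.4286, Mean Y = 24.5714
SD X = 8.893933, SD Y = 15.927130
Cov = 67.755102
r = 67.755102/(8.893933*15.927130) = 0.4783

r = 0.4783


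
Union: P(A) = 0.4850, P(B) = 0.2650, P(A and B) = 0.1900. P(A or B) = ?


P(A∪B) = 0.4850 + 0.2650 - 0.1900
= 0.7500 - 0.1900
= 0.5600

P(A∪B) = 0.5600


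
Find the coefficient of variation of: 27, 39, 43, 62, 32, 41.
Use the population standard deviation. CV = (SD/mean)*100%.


Mean = 40.6667
SD = 10.9949
CV = (10.9949/40.6667)*100 = 27.0368%

CV = 27.0368%


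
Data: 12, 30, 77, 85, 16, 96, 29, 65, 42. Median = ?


Sorted: 12, 16, 29, 30, 42, 65, 77, 85, 96
n = 9 (odd)
Middle value = 42

Median = 42


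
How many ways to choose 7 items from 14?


C(14,7) = 14!/(7! × 7!)
= 87178291200/(5040 × 5040)
= 3432

C(14,7) = 3432


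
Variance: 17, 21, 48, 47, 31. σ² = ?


Mean = 32.8000
Squared deviations: 249.6400, 139.2400, 231.0400, 201.6400, 3.2400
Sum = 824.8000
Variance = 824.8000/5 = 164.9600

Variance = 164.9600


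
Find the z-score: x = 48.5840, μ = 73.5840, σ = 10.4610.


z = (48.5840 - 73.5840)/10.4610
= -25.0000/10.4610
= -2.3898

z = -2.3898


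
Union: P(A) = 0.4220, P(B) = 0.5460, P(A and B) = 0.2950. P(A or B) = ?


P(A∪B) = 0.4220 + 0.5460 - 0.2950
= 0.9680 - 0.2950
= 0.6730

P(A∪B) = 0.6730


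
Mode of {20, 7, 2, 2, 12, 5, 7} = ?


Frequencies: 2:2, 5:1, 7:2, 12:1, 20:1
Max frequency = 2
Mode = 2, 7

Mode = 2, 7


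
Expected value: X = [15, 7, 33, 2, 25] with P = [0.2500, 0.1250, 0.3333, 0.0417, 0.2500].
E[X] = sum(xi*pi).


E[X] = 15*0.2500 + 7*0.1250 + 33*0.3333 + 2*0.0417 + 25*0.2500
= 3.7500 + 0.8750 + 10.9989 + 0.0834 + 6.2500
= 21.9573

E[X] = 21.9573


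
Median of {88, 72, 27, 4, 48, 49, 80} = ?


Sorted: 4, 27, 48, 49, 72, 80, 88
n = 7 (odd)
Middle value = 49

Median = 49


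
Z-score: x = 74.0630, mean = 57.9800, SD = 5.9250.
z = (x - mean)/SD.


z = (74.0630 - 57.9800)/5.9250
= 16.0830/5.9250
= 2.7144

z = 2.7144


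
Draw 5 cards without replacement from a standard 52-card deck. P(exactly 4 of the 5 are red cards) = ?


Hypergeometric: P(X=4) = C(26,4)·C(26,1) / C(52,5)
= 14950 × 26 / 2598960
= 388700/2598960 = 0.1496

P = 0.1496


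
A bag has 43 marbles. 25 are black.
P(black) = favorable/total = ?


P = 25/43 = 0.5814

P = 0.5814


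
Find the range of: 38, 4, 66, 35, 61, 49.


Max = 66, Min = 4
Range = 66 - 4 = 62

Range = 62


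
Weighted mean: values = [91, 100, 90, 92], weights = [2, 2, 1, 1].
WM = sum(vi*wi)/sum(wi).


Numerator = 91*2 + 100*2 + 90*1 + 92*1 = 564
Denominator = 2 + 2 + 1 + 1 = 6
WM = 564/6 = 94.0000

WM = 94.0000


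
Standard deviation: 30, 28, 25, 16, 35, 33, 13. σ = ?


Mean = 25.7143
Variance = 59.9184
SD = sqrt(59.9184) = 7.7407

SD = 7.7407


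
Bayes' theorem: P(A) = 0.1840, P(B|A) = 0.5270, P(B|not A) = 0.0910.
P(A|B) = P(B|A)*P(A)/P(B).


P(B) = P(B|A)*P(A) + P(B|A')*P(A')
= 0.5270*0.1840 + 0.0910*0.8160
= 0.096968 + 0.074256 = 0.171224
P(A|B) = 0.096968/0.171224 = 0.5663

P(A|B) = 0.5663


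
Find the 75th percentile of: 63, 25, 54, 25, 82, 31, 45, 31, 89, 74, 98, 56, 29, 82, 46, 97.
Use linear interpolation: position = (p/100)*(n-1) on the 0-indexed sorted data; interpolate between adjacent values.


Sorted: 25, 25, 29, 31, 31, 45, 46, 54, 56, 63, 74, 82, 82, 89, 97, 98
n = 16
Index = 75/100 * 15 = 11.2500
Lower = data[11] = 82, Upper = data[12] = 82
P75 = 82 + 0.2500*(0) = 82.0000

P75 = 82.0000


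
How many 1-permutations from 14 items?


P(14,1) = 14!/13!
= 87178291200/6227020800
= 14

P(14,1) = 14


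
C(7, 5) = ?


C(7,5) = 7!/(5! × 2!)
= 5040/(120 × 2)
= 21

C(7,5) = 21


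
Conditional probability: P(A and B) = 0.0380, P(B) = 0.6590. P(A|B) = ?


P(A|B) = 0.0380/0.6590 = 0.0577

P(A|B) = 0.0577


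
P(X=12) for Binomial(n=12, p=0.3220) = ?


C(12,12) = 1
p^12 = 1.242426e-06
(1-p)^0 = 1.000000
P = 1 * 1.242426e-06 * 1.000000 = 1.2424e-06

P(X=12) = 1.2424e-06


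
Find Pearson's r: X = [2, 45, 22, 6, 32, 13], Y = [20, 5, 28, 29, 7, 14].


Mean X = 20.0000, Mean Y = 17.1667
SD X = 14.955490, SD Y = 9.370462
Cov = -99.833333
r = -99.833333/(14.955490*9.370462) = -0.7124

r = -0.7124


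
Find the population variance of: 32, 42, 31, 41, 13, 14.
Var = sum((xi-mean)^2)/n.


Mean = 28.8333
Squared deviations: 10.0278, 173.3611, 4.6944, 148.0278, 250.6944, 220.0278
Sum = 806.8333
Variance = 806.8333/6 = 134.4722

Variance = 134.4722


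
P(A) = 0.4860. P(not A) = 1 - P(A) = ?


P(not A) = 1 - 0.4860 = 0.5140

P(not A) = 0.5140


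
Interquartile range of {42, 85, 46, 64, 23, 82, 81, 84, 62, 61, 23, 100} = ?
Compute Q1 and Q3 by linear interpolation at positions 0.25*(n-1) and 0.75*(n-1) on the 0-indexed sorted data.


Sorted: 23, 23, 42, 46, 61, 62, 64, 81, 82, 84, 85, 100
Q1 (25th %ile) = 45.0000
Q3 (75th %ile) = 82.5000
IQR = 82.5000 - 45.0000 = 37.5000

IQR = 37.5000


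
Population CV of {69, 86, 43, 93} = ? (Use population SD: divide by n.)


Mean = 72.7500
SD = 19.2662
CV = (19.2662/72.7500)*100 = 26.4828%

CV = 26.4828%


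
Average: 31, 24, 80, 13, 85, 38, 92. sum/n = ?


Sum = 31 + 24 + 80 + 13 + 85 + 38 + 92 = 363
n = 7
Mean = 363/7 = 51.8571

Mean = 51.8571


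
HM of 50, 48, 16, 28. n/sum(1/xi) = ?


Sum of reciprocals = 1/50 + 1/48 + 1/16 + 1/28 = 0.139048
HM = 4/0.139048 = 28.7671

HM = 28.7671


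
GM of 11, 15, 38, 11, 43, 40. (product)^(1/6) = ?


Product = 11 × 15 × 38 × 11 × 43 × 40 = 118628400
GM = 118628400^(1/6) = 22.1666

GM = 22.1666


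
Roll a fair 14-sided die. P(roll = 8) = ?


Favorable outcomes (roll = 8): 1
Total outcomes = 14
P = 1/14 = 0.0714

P = 0.0714


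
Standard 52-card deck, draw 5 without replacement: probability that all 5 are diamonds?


P(all diamonds) = (13/52) × (12/51) × (11/50) × (10/49) × (9/48)
= 0.0005

P = 0.0005


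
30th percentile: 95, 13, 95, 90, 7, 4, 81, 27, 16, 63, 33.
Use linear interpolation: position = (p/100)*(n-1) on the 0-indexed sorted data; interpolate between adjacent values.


Sorted: 4, 7, 13, 16, 27, 33, 63, 81, 90, 95, 95
n = 11
Index = 30/100 * 10 = 3.0000
Lower = data[3] = 16, Upper = data[4] = 27
P30 = 16 + 0*(11) = 16.0000

P30 = 16.0000


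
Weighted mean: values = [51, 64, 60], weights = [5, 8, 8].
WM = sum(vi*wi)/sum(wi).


Numerator = 51*5 + 64*8 + 60*8 = 1247
Denominator = 5 + 8 + 8 = 21
WM = 1247/21 = 59.3810

WM = 59.3810


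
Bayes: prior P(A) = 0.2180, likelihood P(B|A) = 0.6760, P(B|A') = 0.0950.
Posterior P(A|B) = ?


P(B) = P(B|A)*P(A) + P(B|A')*P(A')
= 0.6760*0.2180 + 0.0950*0.7820
= 0.147368 + 0.074290 = 0.221658
P(A|B) = 0.147368/0.221658 = 0.6648

P(A|B) = 0.6648


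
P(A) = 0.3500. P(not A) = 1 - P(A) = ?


P(not A) = 1 - 0.3500 = 0.6500

P(not A) = 0.6500


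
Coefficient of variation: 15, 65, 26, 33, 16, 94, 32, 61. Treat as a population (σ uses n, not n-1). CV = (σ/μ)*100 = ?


Mean = 42.7500
SD = 26.0564
CV = (26.0564/42.7500)*100 = 60.9507%

CV = 60.9507%


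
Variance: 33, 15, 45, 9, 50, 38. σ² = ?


Mean = 31.6667
Squared deviations: 1.7778, 277.7778, 177.7778, 513.7778, 336.1111, 40.1111
Sum = 1347.3333
Variance = 1347.3333/6 = 224.5556

Variance = 224.5556


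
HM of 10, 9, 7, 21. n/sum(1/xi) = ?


Sum of reciprocals = 1/10 + 1/9 + 1/7 + 1/21 = 0.401587
HM = 4/0.401587 = 9.9605

HM = 9.9605


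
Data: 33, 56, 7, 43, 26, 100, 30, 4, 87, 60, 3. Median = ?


Sorted: 3, 4, 7, 26, 30, 33, 43, 56, 60, 87, 100
n = 11 (odd)
Middle value = 33

Median = 33


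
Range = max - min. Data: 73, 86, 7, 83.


Max = 86, Min = 7
Range = 86 - 7 = 79

Range = 79


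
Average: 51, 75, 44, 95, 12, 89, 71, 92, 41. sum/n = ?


Sum = 51 + 75 + 44 + 95 + 12 + 89 + 71 + 92 + 41 = 570
n = 9
Mean = 570/9 = 63.3333

Mean = 63.3333


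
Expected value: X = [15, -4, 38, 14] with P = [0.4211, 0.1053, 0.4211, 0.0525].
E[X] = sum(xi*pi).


E[X] = 15*0.4211 - 4*0.1053 + 38*0.4211 + 14*0.0525
= 6.3165 - 0.4212 + 16.0018 + 0.7350
= 22.6321

E[X] = 22.6321


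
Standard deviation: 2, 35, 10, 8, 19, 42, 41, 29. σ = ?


Mean = 23.2500
Variance = 214.4375
SD = sqrt(214.4375) = 14.6437

SD = 14.6437


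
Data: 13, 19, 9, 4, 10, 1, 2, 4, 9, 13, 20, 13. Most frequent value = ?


Frequencies: 1:1, 2:1, 4:2, 9:2, 10:1, 13:3, 19:1, 20:1
Max frequency = 3
Mode = 13

Mode = 13


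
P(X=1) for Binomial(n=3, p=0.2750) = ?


C(3,1) = 3
p^1 = 0.275000
(1-p)^2 = 0.525625
P = 3 * 0.275000 * 0.525625 = 0.4336

P(X=1) = 0.4336


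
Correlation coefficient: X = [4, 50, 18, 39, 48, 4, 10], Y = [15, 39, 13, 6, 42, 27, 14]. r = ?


Mean X = 24.7143, Mean Y = 22.2857
SD X = 18.918731, SD Y = 12.892016
Cov = 126.653061
r = 126.653061/(18.918731*12.892016) = 0.5193

r = 0.5193


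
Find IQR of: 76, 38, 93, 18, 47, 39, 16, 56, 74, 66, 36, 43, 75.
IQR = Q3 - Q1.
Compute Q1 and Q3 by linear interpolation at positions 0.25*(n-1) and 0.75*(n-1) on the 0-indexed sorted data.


Sorted: 16, 18, 36, 38, 39, 43, 47, 56, 66, 74, 75, 76, 93
Q1 (25th %ile) = 38.0000
Q3 (75th %ile) = 74.0000
IQR = 74.0000 - 38.0000 = 36.0000

IQR = 36.0000


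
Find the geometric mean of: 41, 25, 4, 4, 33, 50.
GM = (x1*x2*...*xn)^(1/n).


Product = 41 × 25 × 4 × 4 × 33 × 50 = 27060000
GM = 27060000^(1/6) = 17.3269

GM = 17.3269


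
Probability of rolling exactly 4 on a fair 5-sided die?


Favorable outcomes (roll = 4): 1
Total outcomes = 5
P = 1/5 = 0.2000

P = 0.2000


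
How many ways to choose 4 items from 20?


C(20,4) = 20!/(4! × 16!)
= 2432902008176640000/(24 × 20922789888000)
= 4845

C(20,4) = 4845


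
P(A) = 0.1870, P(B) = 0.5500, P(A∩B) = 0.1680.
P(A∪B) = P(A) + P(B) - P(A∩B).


P(A∪B) = 0.1870 + 0.5500 - 0.1680
= 0.7370 - 0.1680
= 0.5690

P(A∪B) = 0.5690


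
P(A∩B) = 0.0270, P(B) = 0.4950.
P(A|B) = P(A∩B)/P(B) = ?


P(A|B) = 0.0270/0.4950 = 0.0545

P(A|B) = 0.0545


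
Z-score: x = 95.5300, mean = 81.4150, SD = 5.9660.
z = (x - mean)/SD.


z = (95.5300 - 81.4150)/5.9660
= 14.1150/5.9660
= 2.3659

z = 2.3659


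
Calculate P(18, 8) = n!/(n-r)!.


P(18,8) = 18!/10!
= 6402373705728000/3628800
= 1764322560

P(18,8) = 1764322560


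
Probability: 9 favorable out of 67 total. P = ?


P = 9/67 = 0.1343

P = 0.1343


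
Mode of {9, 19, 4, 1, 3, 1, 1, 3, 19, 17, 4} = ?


Frequencies: 1:3, 3:2, 4:2, 9:1, 17:1, 19:2
Max frequency = 3
Mode = 1

Mode = 1


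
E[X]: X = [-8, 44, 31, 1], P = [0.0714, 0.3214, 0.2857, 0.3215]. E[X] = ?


E[X] = -8*0.0714 + 44*0.3214 + 31*0.2857 + 1*0.3215
= -0.5712 + 14.1416 + 8.8567 + 0.3215
= 22.7486

E[X] = 22.7486


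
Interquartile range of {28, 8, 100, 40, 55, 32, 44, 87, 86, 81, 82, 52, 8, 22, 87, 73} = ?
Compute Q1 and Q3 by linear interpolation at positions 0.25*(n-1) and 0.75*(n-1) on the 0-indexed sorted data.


Sorted: 8, 8, 22, 28, 32, 40, 44, 52, 55, 73, 81, 82, 86, 87, 87, 100
Q1 (25th %ile) = 31.0000
Q3 (75th %ile) = 83.0000
IQR = 83.0000 - 31.0000 = 52.0000

IQR = 52.0000


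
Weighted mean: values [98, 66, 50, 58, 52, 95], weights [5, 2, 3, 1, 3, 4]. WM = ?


Numerator = 98*5 + 66*2 + 50*3 + 58*1 + 52*3 + 95*4 = 1366
Denominator = 5 + 2 + 3 + 1 + 3 + 4 = 18
WM = 1366/18 = 75.8889

WM = 75.8889


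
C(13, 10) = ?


C(13,10) = 13!/(10! × 3!)
= 6227020800/(3628800 × 6)
= 286

C(13,10) = 286


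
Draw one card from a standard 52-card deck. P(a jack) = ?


4 jacks in 52 cards
P = 4/52 = 0.0769

P = 0.0769


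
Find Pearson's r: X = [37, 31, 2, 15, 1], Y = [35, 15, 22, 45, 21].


Mean X = 17.2000, Mean Y = 27.6000
SD X = 14.702381, SD Y = 10.873822
Cov = 25.280000
r = 25.280000/(14.702381*10.873822) = 0.1581

r = 0.1581


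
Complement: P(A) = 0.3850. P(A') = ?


P(not A) = 1 - 0.3850 = 0.6150

P(not A) = 0.6150


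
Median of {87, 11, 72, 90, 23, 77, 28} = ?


Sorted: 11, 23, 28, 72, 77, 87, 90
n = 7 (odd)
Middle value = 72

Median = 72


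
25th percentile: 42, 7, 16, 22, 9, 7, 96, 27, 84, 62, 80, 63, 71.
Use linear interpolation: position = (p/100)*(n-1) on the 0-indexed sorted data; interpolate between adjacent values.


Sorted: 7, 7, 9, 16, 22, 27, 42, 62, 63, 71, 80, 84, 96
n = 13
Index = 25/100 * 12 = 3.0000
Lower = data[3] = 16, Upper = data[4] = 22
P25 = 16 + 0*(6) = 16.0000

P25 = 16.0000


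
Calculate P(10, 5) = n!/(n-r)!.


P(10,5) = 10!/5!
= 3628800/120
= 30240

P(10,5) = 30240


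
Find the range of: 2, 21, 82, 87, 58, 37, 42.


Max = 87, Min = 2
Range = 87 - 2 = 85

Range = 85


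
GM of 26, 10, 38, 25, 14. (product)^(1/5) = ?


Product = 26 × 10 × 38 × 25 × 14 = 3458000
GM = 3458000^(1/5) = 20.3126

GM = 20.3126


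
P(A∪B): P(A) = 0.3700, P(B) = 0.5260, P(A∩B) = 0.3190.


P(A∪B) = 0.3700 + 0.5260 - 0.3190
= 0.8960 - 0.3190
= 0.5770

P(A∪B) = 0.5770


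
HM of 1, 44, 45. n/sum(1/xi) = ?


Sum of reciprocals = 1/1 + 1/44 + 1/45 = 1.044949
HM = 3/1.044949 = 2.8710

HM = 2.8710


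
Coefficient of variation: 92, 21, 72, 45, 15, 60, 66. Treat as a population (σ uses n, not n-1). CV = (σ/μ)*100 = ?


Mean = 53.0000
SD = 25.7238
CV = (25.7238/53.0000)*100 = 48.5355%

CV = 48.5355%


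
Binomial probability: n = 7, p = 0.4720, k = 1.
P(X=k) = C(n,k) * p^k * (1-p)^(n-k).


C(7,1) = 7
p^1 = 0.472000
(1-p)^6 = 0.021667
P = 7 * 0.472000 * 0.021667 = 0.0716

P(X=1) = 0.0716


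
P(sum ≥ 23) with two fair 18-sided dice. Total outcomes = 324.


Total outcomes = 18×18 = 324
Favorable (sum ≥ 23): 105
P = 105/324 = 0.3241

P = 0.3241


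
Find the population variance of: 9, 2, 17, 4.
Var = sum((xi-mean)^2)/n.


Mean = 8.0000
Squared deviations: 1.0000, 36.0000, 81.0000, 16.0000
Sum = 134.0000
Variance = 134.0000/4 = 33.5000

Variance = 33.5000


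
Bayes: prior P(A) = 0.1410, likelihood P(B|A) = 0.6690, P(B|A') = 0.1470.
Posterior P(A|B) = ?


P(B) = P(B|A)*P(A) + P(B|A')*P(A')
= 0.6690*0.1410 + 0.1470*0.8590
= 0.094329 + 0.126273 = 0.220602
P(A|B) = 0.094329/0.220602 = 0.4276

P(A|B) = 0.4276


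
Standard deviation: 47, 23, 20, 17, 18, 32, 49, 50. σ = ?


Mean = 32.0000
Variance = 185.5000
SD = sqrt(185.5000) = 13.6198

SD = 13.6198


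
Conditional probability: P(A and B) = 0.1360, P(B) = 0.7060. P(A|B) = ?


P(A|B) = 0.1360/0.7060 = 0.1926

P(A|B) = 0.1926


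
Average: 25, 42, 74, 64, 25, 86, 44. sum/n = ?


Sum = 25 + 42 + 74 + 64 + 25 + 86 + 44 = 360
n = 7
Mean = 360/7 = 51.4286

Mean = 51.4286


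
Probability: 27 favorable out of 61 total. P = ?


P = 27/61 = 0.4426

P = 0.4426


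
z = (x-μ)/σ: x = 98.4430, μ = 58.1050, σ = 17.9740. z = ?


z = (98.4430 - 58.1050)/17.9740
= 40.3380/17.9740
= 2.2442

z = 2.2442


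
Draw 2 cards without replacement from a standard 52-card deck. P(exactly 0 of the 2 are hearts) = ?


Hypergeometric: P(X=0) = C(13,0)·C(39,2) / C(52,2)
= 1 × 741 / 1326
= 741/1326 = 0.5588

P = 0.5588


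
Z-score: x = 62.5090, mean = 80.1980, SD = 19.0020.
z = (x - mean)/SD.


z = (62.5090 - 80.1980)/19.0020
= -17.6890/19.0020
= -0.9309

z = -0.9309


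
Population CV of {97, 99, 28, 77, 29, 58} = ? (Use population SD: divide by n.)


Mean = 64.6667
SD = 28.9751
CV = (28.9751/64.6667)*100 = 44.8068%

CV = 44.8068%


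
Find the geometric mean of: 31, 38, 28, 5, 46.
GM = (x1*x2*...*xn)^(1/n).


Product = 31 × 38 × 28 × 5 × 46 = 7586320
GM = 7586320^(1/5) = 23.7687

GM = 23.7687


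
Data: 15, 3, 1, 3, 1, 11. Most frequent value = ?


Frequencies: 1:2, 3:2, 11:1, 15:1
Max frequency = 2
Mode = 1, 3

Mode = 1, 3


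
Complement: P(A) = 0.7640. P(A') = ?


P(not A) = 1 - 0.7640 = 0.2360

P(not A) = 0.2360


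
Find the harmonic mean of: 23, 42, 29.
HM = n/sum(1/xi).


Sum of reciprocals = 1/23 + 1/42 + 1/29 = 0.101771
HM = 3/0.101771 = 29.4781

HM = 29.4781


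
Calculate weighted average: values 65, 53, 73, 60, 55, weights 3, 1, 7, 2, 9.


Numerator = 65*3 + 53*1 + 73*7 + 60*2 + 55*9 = 1374
Denominator = 3 + 1 + 7 + 2 + 9 = 22
WM = 1374/22 = 62.4545

WM = 62.4545


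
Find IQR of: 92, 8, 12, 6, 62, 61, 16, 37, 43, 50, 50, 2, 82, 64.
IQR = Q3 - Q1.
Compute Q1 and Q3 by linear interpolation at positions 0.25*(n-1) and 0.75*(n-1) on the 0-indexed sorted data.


Sorted: 2, 6, 8, 12, 16, 37, 43, 50, 50, 61, 62, 64, 82, 92
Q1 (25th %ile) = 13.0000
Q3 (75th %ile) = 61.7500
IQR = 61.7500 - 13.0000 = 48.7500

IQR = 48.7500


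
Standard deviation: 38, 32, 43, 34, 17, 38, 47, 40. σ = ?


Mean = 36.1250
Variance = 71.8594
SD = sqrt(71.8594) = 8.4770

SD = 8.4770


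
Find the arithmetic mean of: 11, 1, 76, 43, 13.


Sum = 11 + 1 + 76 + 43 + 13 = 144
n = 5
Mean = 144/5 = 28.8000

Mean = 28.8000


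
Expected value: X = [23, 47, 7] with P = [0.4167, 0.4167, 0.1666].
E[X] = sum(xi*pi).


E[X] = 23*0.4167 + 47*0.4167 + 7*0.1666
= 9.5841 + 19.5849 + 1.1662
= 30.3352

E[X] = 30.3352


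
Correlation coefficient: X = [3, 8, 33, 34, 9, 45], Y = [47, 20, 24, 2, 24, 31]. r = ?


Mean X = 22.0000, Mean Y = 24.6667
SD X = 15.916449, SD Y = 13.387390
Cov = -80.666667
r = -80.666667/(15.916449*13.387390) = -0.3786

r = -0.3786


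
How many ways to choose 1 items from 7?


C(7,1) = 7!/(1! × 6!)
= 5040/(1 × 720)
= 7

C(7,1) = 7


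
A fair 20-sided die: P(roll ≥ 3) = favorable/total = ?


Favorable outcomes (roll ≥ 3): 18
Total outcomes = 20
P = 18/20 = 0.9000

P = 0.9000


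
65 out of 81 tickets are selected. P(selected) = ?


P = 65/81 = 0.8025

P = 0.8025


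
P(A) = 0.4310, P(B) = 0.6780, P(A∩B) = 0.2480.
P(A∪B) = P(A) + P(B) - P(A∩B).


P(A∪B) = 0.4310 + 0.6780 - 0.2480
= 1.1090 - 0.2480
= 0.8610

P(A∪B) = 0.8610


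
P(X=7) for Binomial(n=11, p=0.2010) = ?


C(11,7) = 330
p^7 = 1.325478e-05
(1-p)^4 = 0.407556
P = 330 * 1.325478e-05 * 0.407556 = 0.0018

P(X=7) = 0.0018


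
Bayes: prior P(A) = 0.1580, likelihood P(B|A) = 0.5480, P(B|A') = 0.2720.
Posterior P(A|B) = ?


P(B) = P(B|A)*P(A) + P(B|A')*P(A')
= 0.5480*0.1580 + 0.2720*0.8420
= 0.086584 + 0.229024 = 0.315608
P(A|B) = 0.086584/0.315608 = 0.2743

P(A|B) = 0.2743


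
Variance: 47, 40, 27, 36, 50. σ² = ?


Mean = 40.0000
Squared deviations: 49.0000, 0, 169.0000, 16.0000, 100.0000
Sum = 334.0000
Variance = 334.0000/5 = 66.8000

Variance = 66.8000


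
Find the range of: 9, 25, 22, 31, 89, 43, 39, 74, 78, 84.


Max = 89, Min = 9
Range = 89 - 9 = 80

Range = 80


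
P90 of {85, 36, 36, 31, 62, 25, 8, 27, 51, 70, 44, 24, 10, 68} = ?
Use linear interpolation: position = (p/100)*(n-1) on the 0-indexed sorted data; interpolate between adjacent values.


Sorted: 8, 10, 24, 25, 27, 31, 36, 36, 44, 51, 62, 68, 70, 85
n = 14
Index = 90/100 * 13 = 11.7000
Lower = data[11] = 68, Upper = data[12] = 70
P90 = 68 + 0.7000*(2) = 69.4000

P90 = 69.4000


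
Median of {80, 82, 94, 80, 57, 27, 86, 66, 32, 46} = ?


Sorted: 27, 32, 46, 57, 66, 80, 80, 82, 86, 94
n = 10 (even)
Middle values: 66 and 80
Median = (66+80)/2 = 73.0000

Median = 73.0000


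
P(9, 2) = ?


P(9,2) = 9!/7!
= 362880/5040
= 72

P(9,2) = 72


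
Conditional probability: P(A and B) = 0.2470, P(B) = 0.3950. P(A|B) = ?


P(A|B) = 0.2470/0.3950 = 0.6253

P(A|B) = 0.6253


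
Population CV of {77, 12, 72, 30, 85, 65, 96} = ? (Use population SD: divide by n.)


Mean = 62.4286
SD = 28.1367
CV = (28.1367/62.4286)*100 = 45.0702%

CV = 45.0702%


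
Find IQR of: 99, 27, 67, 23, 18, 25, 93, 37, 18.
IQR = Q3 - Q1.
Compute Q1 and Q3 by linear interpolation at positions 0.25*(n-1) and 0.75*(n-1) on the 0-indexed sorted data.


Sorted: 18, 18, 23, 25, 27, 37, 67, 93, 99
Q1 (25th %ile) = 23.0000
Q3 (75th %ile) = 67.0000
IQR = 67.0000 - 23.0000 = 44.0000

IQR = 44.0000


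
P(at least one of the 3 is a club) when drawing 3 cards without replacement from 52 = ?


P(at least one) = 1 - P(none)
P(none) = (39/52) × (38/51) × (37/50) = 0.413529
P(at least one) = 1 - 0.413529 = 0.5865

P = 0.5865


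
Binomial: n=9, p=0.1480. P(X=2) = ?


C(9,2) = 36
p^2 = 0.021904
(1-p)^7 = 0.325895
P = 36 * 0.021904 * 0.325895 = 0.2570

P(X=2) = 0.2570


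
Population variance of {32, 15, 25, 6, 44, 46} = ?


Mean = 28.0000
Squared deviations: 16.0000, 169.0000, 9.0000, 484.0000, 256.0000, 324.0000
Sum = 1258.0000
Variance = 1258.0000/6 = 209.6667

Variance = 209.6667


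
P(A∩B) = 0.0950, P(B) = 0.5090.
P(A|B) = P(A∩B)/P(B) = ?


P(A|B) = 0.0950/0.5090 = 0.1866

P(A|B) = 0.1866


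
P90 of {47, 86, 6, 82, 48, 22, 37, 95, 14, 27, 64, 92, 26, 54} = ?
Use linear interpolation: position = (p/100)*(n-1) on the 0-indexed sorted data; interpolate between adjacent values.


Sorted: 6, 14, 22, 26, 27, 37, 47, 48, 54, 64, 82, 86, 92, 95
n = 14
Index = 90/100 * 13 = 11.7000
Lower = data[11] = 86, Upper = data[12] = 92
P90 = 86 + 0.7000*(6) = 90.2000

P90 = 90.2000


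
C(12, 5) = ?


C(12,5) = 12!/(5! × 7!)
= 479001600/(120 × 5040)
= 792

C(12,5) = 792


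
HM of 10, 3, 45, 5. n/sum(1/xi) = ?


Sum of reciprocals = 1/10 + 1/3 + 1/45 + 1/5 = 0.655556
HM = 4/0.655556 = 6.1017

HM = 6.1017


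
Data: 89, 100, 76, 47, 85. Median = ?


Sorted: 47, 76, 85, 89, 100
n = 5 (odd)
Middle value = 85

Median = 85


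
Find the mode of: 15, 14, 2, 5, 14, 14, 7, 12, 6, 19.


Frequencies: 2:1, 5:1, 6:1, 7:1, 12:1, 14:3, 15:1, 19:1
Max frequency = 3
Mode = 14

Mode = 14


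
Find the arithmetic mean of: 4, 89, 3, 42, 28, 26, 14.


Sum = 4 + 89 + 3 + 42 + 28 + 26 + 14 = 206
n = 7
Mean = 206/7 = 29.4286

Mean = 29.4286


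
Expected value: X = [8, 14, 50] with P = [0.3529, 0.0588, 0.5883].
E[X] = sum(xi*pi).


E[X] = 8*0.3529 + 14*0.0588 + 50*0.5883
= 2.8232 + 0.8232 + 29.4150
= 33.0614

E[X] = 33.0614


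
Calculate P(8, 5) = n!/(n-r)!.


P(8,5) = 8!/3!
= 40320/6
= 6720

P(8,5) = 6720


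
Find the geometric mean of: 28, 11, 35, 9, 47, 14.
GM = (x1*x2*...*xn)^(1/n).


Product = 28 × 11 × 35 × 9 × 47 × 14 = 63839160
GM = 63839160^(1/6) = 19.9916

GM = 19.9916


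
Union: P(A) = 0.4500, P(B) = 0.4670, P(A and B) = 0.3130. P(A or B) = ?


P(A∪B) = 0.4500 + 0.4670 - 0.3130
= 0.9170 - 0.3130
= 0.6040

P(A∪B) = 0.6040


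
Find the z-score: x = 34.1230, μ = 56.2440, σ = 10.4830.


z = (34.1230 - 56.2440)/10.4830
= -22.1210/10.4830
= -2.1102

z = -2.1102


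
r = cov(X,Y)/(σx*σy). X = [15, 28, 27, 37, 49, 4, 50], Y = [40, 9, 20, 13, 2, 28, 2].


Mean X = 30.0000, Mean Y = 16.2857
SD X = 15.693493, SD Y = 13.013337
Cov = -176.714286
r = -176.714286/(15.693493*13.013337) = -0.8653

r = -0.8653


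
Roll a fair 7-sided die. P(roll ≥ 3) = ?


Favorable outcomes (roll ≥ 3): 5
Total outcomes = 7
P = 5/7 = 0.7143

P = 0.7143


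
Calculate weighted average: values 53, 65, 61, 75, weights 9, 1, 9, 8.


Numerator = 53*9 + 65*1 + 61*9 + 75*8 = 1691
Denominator = 9 + 1 + 9 + 8 = 27
WM = 1691/27 = 62.6296

WM = 62.6296


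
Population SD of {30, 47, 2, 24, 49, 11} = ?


Mean = 27.1667
Variance = 297.1389
SD = sqrt(297.1389) = 17.2377

SD = 17.2377


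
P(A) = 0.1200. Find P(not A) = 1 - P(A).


P(not A) = 1 - 0.1200 = 0.8800

P(not A) = 0.8800


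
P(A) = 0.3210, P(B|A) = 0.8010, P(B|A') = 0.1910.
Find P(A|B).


P(B) = P(B|A)*P(A) + P(B|A')*P(A')
= 0.8010*0.3210 + 0.1910*0.6790
= 0.257121 + 0.129689 = 0.386810
P(A|B) = 0.257121/0.386810 = 0.6647

P(A|B) = 0.6647


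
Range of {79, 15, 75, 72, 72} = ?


Max = 79, Min = 15
Range = 79 - 15 = 64

Range = 64


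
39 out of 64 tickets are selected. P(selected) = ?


P = 39/64 = 0.6094

P = 0.6094


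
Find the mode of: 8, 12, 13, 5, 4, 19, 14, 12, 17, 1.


Frequencies: 1:1, 4:1, 5:1, 8:1, 12:2, 13:1, 14:1, 17:1, 19:1
Max frequency = 2
Mode = 12

Mode = 12


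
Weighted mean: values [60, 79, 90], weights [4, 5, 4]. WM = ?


Numerator = 60*4 + 79*5 + 90*4 = 995
Denominator = 4 + 5 + 4 = 13
WM = 995/13 = 76.5385

WM = 76.5385


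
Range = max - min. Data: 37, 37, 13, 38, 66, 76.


Max = 76, Min = 13
Range = 76 - 13 = 63

Range = 63


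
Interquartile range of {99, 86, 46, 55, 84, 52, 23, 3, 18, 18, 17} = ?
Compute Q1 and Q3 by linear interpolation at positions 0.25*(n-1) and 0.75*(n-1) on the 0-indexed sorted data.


Sorted: 3, 17, 18, 18, 23, 46, 52, 55, 84, 86, 99
Q1 (25th %ile) = 18.0000
Q3 (75th %ile) = 69.5000
IQR = 69.5000 - 18.0000 = 51.5000

IQR = 51.5000


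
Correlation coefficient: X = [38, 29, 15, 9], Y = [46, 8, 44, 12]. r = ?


Mean X = 22.7500, Mean Y = 27.5000
SD X = 11.409974, SD Y = 17.571283
Cov = 61.375000
r = 61.375000/(11.409974*17.571283) = 0.3061

r = 0.3061


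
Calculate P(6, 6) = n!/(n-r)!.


P(6,6) = 6!/0!
= 720/1
= 720

P(6,6) = 720


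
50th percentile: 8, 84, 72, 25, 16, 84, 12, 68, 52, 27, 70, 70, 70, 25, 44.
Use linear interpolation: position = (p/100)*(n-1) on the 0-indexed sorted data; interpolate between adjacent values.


Sorted: 8, 12, 16, 25, 25, 27, 44, 52, 68, 70, 70, 70, 72, 84, 84
n = 15
Index = 50/100 * 14 = 7.0000
Lower = data[7] = 52, Upper = data[8] = 68
P50 = 52 + 0*(16) = 52.0000

P50 = 52.0000


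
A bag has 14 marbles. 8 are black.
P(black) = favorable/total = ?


P = 8/14 = 0.5714

P = 0.5714


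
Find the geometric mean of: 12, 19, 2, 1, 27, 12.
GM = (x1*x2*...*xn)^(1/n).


Product = 12 × 19 × 2 × 1 × 27 × 12 = 147744
GM = 147744^(1/6) = 7.2708

GM = 7.2708


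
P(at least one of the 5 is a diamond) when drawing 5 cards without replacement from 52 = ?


P(at least one) = 1 - P(none)
P(none) = (39/52) × (38/51) × (37/50) × (36/49) × (35/48) = 0.221534
P(at least one) = 1 - 0.221534 = 0.7785

P = 0.7785


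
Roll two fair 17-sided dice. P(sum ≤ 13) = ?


Total outcomes = 17×17 = 289
Favorable (sum ≤ 13): 78
P = 78/289 = 0.2699

P = 0.2699


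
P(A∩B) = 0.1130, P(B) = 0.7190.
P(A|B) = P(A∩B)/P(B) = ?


P(A|B) = 0.1130/0.7190 = 0.1572

P(A|B) = 0.1572


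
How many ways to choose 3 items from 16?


C(16,3) = 16!/(3! × 13!)
= 20922789888000/(6 × 6227020800)
= 560

C(16,3) = 560


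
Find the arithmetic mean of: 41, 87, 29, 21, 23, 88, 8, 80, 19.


Sum = 41 + 87 + 29 + 21 + 23 + 88 + 8 + 80 + 19 = 396
n = 9
Mean = 396/9 = 44.0000

Mean = 44.0000


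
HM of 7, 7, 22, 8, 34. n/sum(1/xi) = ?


Sum of reciprocals = 1/7 + 1/7 + 1/22 + 1/8 + 1/34 = 0.485581
HM = 5/0.485581 = 10.2970

HM = 10.2970


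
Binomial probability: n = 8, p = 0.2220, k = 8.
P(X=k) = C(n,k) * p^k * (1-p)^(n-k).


C(8,8) = 1
p^8 = 5.899617e-06
(1-p)^0 = 1.000000
P = 1 * 5.899617e-06 * 1.000000 = 5.8996e-06

P(X=8) = 5.8996e-06


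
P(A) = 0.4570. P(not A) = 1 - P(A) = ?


P(not A) = 1 - 0.4570 = 0.5430

P(not A) = 0.5430


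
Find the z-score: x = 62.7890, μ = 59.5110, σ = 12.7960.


z = (62.7890 - 59.5110)/12.7960
= 3.2780/12.7960
= 0.2562

z = 0.2562


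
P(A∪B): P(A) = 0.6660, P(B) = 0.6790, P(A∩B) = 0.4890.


P(A∪B) = 0.6660 + 0.6790 - 0.4890
= 1.3450 - 0.4890
= 0.8560

P(A∪B) = 0.8560


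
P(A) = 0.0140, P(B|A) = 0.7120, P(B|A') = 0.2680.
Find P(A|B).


P(B) = P(B|A)*P(A) + P(B|A')*P(A')
= 0.7120*0.0140 + 0.2680*0.9860
= 0.009968 + 0.264248 = 0.274216
P(A|B) = 0.009968/0.274216 = 0.0364

P(A|B) = 0.0364


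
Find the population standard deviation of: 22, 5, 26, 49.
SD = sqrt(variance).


Mean = 25.5000
Variance = 246.2500
SD = sqrt(246.2500) = 15.6924

SD = 15.6924


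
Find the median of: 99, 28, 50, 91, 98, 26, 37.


Sorted: 26, 28, 37, 50, 91, 98, 99
n = 7 (odd)
Middle value = 50

Median = 50


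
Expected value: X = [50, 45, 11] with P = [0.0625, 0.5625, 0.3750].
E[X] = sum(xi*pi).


E[X] = 50*0.0625 + 45*0.5625 + 11*0.3750
= 3.1250 + 25.3125 + 4.1250
= 32.5625

E[X] = 32.5625


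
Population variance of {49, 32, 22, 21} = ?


Mean = 31.0000
Squared deviations: 324.0000, 1.0000, 81.0000, 100.0000
Sum = 506.0000
Variance = 506.0000/4 = 126.5000

Variance = 126.5000


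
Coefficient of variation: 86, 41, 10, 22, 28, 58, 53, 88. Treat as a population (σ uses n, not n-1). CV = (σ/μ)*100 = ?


Mean = 48.2500
SD = 26.7804
CV = (26.7804/48.2500)*100 = 55.5033%

CV = 55.5033%


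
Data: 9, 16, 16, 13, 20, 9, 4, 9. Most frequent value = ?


Frequencies: 4:1, 9:3, 13:1, 16:2, 20:1
Max frequency = 3
Mode = 9

Mode = 9


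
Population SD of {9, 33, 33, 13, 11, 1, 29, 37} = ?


Mean = 20.7500
Variance = 164.4375
SD = sqrt(164.4375) = 12.8233

SD = 12.8233


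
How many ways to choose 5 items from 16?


C(16,5) = 16!/(5! × 11!)
= 20922789888000/(120 × 39916800)
= 4368

C(16,5) = 4368


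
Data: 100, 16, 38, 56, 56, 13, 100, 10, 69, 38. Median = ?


Sorted: 10, 13, 16, 38, 38, 56, 56, 69, 100, 100
n = 10 (even)
Middle values: 38 and 56
Median = (38+56)/2 = 47.0000

Median = 47.0000


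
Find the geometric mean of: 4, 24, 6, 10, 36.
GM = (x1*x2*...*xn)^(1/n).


Product = 4 × 24 × 6 × 10 × 36 = 207360
GM = 207360^(1/5) = 11.5703

GM = 11.5703


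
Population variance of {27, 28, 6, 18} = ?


Mean = 19.7500
Squared deviations: 52.5625, 68.0625, 189.0625, 3.0625
Sum = 312.7500
Variance = 312.7500/4 = 78.1875

Variance = 78.1875


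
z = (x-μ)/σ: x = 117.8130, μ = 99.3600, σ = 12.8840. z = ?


z = (117.8130 - 99.3600)/12.8840
= 18.4530/12.8840
= 1.4322

z = 1.4322


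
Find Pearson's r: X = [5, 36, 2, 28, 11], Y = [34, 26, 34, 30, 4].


Mean X = 16.4000, Mean Y = 25.6000
SD X = 13.305638, SD Y = 11.200000
Cov = -8.240000
r = -8.240000/(13.305638*11.200000) = -0.0553

r = -0.0553


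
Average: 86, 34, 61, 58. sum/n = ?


Sum = 86 + 34 + 61 + 58 = 239
n = 4
Mean = 239/4 = 59.7500

Mean = 59.7500


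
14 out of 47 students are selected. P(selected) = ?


P = 14/47 = 0.2979

P = 0.2979


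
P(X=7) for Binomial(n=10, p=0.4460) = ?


C(10,7) = 120
p^7 = 0.003510
(1-p)^3 = 0.170031
P = 120 * 0.003510 * 0.170031 = 0.0716

P(X=7) = 0.0716


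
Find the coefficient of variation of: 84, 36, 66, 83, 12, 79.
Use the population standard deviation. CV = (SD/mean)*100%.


Mean = 60.0000
SD = 27.0247
CV = (27.0247/60.0000)*100 = 45.0411%

CV = 45.0411%


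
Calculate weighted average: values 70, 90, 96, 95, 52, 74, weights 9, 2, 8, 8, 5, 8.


Numerator = 70*9 + 90*2 + 96*8 + 95*8 + 52*5 + 74*8 = 3190
Denominator = 9 + 2 + 8 + 8 + 5 + 8 = 40
WM = 3190/40 = 79.7500

WM = 79.7500


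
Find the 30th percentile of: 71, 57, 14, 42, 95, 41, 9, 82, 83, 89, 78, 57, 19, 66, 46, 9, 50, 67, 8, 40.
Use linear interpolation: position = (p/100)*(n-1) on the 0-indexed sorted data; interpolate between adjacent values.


Sorted: 8, 9, 9, 14, 19, 40, 41, 42, 46, 50, 57, 57, 66, 67, 71, 78, 82, 83, 89, 95
n = 20
Index = 30/100 * 19 = 5.7000
Lower = data[5] = 40, Upper = data[6] = 41
P30 = 40 + 0.7000*(1) = 40.7000

P30 = 40.7000


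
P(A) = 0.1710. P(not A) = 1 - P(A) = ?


P(not A) = 1 - 0.1710 = 0.8290

P(not A) = 0.8290


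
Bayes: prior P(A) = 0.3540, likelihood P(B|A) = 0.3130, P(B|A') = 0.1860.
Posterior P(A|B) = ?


P(B) = P(B|A)*P(A) + P(B|A')*P(A')
= 0.3130*0.3540 + 0.1860*0.6460
= 0.110802 + 0.120156 = 0.230958
P(A|B) = 0.110802/0.230958 = 0.4797

P(A|B) = 0.4797


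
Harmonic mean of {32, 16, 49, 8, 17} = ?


Sum of reciprocals = 1/32 + 1/16 + 1/49 + 1/8 + 1/17 = 0.297982
HM = 5/0.297982 = 16.7796

HM = 16.7796


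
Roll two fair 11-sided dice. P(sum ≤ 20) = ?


Total outcomes = 11×11 = 121
Favorable (sum ≤ 20): 118
P = 118/121 = 0.9752

P = 0.9752


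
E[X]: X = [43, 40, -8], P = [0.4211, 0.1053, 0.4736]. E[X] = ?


E[X] = 43*0.4211 + 40*0.1053 - 8*0.4736
= 18.1073 + 4.2120 - 3.7888
= 18.5305

E[X] = 18.5305


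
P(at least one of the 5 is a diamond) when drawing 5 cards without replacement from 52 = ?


P(at least one) = 1 - P(none)
P(none) = (39/52) × (38/51) × (37/50) × (36/49) × (35/48) = 0.221534
P(at least one) = 1 - 0.221534 = 0.7785

P = 0.7785


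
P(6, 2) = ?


P(6,2) = 6!/4!
= 720/24
= 30

P(6,2) = 30


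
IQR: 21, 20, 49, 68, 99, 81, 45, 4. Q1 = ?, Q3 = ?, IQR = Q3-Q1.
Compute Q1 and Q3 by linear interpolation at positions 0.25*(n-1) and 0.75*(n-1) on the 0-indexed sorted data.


Sorted: 4, 20, 21, 45, 49, 68, 81, 99
Q1 (25th %ile) = 20.7500
Q3 (75th %ile) = 71.2500
IQR = 71.2500 - 20.7500 = 50.5000

IQR = 50.5000


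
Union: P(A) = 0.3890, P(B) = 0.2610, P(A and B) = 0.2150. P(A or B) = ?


P(A∪B) = 0.3890 + 0.2610 - 0.2150
= 0.6500 - 0.2150
= 0.4350

P(A∪B) = 0.4350


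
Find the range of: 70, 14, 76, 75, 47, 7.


Max = 76, Min = 7
Range = 76 - 7 = 69

Range = 69


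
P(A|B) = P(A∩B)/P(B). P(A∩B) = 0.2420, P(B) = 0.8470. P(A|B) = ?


P(A|B) = 0.2420/0.8470 = 0.2857

P(A|B) = 0.2857


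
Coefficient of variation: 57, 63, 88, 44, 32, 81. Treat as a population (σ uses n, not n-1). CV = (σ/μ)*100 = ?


Mean = 60.8333
SD = 19.4886
CV = (19.4886/60.8333)*100 = 32.0361%

CV = 32.0361%


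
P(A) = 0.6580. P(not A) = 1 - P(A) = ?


P(not A) = 1 - 0.6580 = 0.3420

P(not A) = 0.3420


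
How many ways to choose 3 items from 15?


C(15,3) = 15!/(3! × 12!)
= 1307674368000/(6 × 479001600)
= 455

C(15,3) = 455


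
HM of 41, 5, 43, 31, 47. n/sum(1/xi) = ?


Sum of reciprocals = 1/41 + 1/5 + 1/43 + 1/31 + 1/47 = 0.301181
HM = 5/0.301181 = 16.6013

HM = 16.6013


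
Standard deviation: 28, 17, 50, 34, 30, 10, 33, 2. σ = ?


Mean = 25.5000
Variance = 202.5000
SD = sqrt(202.5000) = 14.2302

SD = 14.2302


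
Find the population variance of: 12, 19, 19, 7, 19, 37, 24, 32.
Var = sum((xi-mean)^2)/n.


Mean = 21.1250
Squared deviations: 83.2656, 4.5156, 4.5156, 199.5156, 4.5156, 252.0156, 8.2656, 118.2656
Sum = 674.8750
Variance = 674.8750/8 = 84.3594

Variance = 84.3594


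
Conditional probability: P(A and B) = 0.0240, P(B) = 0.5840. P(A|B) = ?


P(A|B) = 0.0240/0.5840 = 0.0411

P(A|B) = 0.0411


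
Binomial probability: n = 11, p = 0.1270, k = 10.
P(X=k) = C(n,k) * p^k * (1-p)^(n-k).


C(11,10) = 11
p^10 = 1.091534e-09
(1-p)^1 = 0.873000
P = 11 * 1.091534e-09 * 0.873000 = 1.0482e-08

P(X=10) = 1.0482e-08


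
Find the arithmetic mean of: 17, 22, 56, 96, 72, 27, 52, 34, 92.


Sum = 17 + 22 + 56 + 96 + 72 + 27 + 52 + 34 + 92 = 468
n = 9
Mean = 468/9 = 52.0000

Mean = 52.0000


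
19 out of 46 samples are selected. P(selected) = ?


P = 19/46 = 0.4130

P = 0.4130


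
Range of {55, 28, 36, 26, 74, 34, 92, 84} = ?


Max = 92, Min = 26
Range = 92 - 26 = 66

Range = 66


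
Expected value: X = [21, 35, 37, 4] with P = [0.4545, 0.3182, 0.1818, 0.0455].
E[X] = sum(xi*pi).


E[X] = 21*0.4545 + 35*0.3182 + 37*0.1818 + 4*0.0455
= 9.5445 + 11.1370 + 6.7266 + 0.1820
= 27.5901

E[X] = 27.5901


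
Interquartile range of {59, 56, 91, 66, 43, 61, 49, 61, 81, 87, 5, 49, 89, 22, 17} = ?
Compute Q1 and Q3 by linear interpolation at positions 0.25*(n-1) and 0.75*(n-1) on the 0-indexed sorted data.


Sorted: 5, 17, 22, 43, 49, 49, 56, 59, 61, 61, 66, 81, 87, 89, 91
Q1 (25th %ile) = 46.0000
Q3 (75th %ile) = 73.5000
IQR = 73.5000 - 46.0000 = 27.5000

IQR = 27.5000


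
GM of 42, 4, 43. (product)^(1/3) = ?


Product = 42 × 4 × 43 = 7224
GM = 7224^(1/3) = 19.3312

GM = 19.3312


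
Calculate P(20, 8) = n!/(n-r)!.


P(20,8) = 20!/12!
= 2432902008176640000/479001600
= 5079110400

P(20,8) = 5079110400


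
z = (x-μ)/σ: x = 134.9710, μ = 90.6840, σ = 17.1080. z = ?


z = (134.9710 - 90.6840)/17.1080
= 44.2870/17.1080
= 2.5887

z = 2.5887


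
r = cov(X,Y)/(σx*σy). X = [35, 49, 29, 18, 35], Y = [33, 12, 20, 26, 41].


Mean X = 33.2000, Mean Y = 26.4000
SD X = 10.047885, SD Y = 10.051865
Cov = -31.280000
r = -31.280000/(10.047885*10.051865) = -0.3097

r = -0.3097


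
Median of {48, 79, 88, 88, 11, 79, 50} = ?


Sorted: 11, 48, 50, 79, 79, 88, 88
n = 7 (odd)
Middle value = 79

Median = 79


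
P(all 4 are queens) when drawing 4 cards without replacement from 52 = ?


P(all queens) = (4/52) × (3/51) × (2/50) × (1/49)
= 3.6938e-06

P = 3.6938e-06


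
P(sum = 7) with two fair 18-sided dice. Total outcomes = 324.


Total outcomes = 18×18 = 324
Favorable (sum = 7): 6
P = 6/324 = 0.0185

P = 0.0185


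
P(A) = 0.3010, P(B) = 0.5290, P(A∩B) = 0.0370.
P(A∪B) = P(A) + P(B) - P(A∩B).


P(A∪B) = 0.3010 + 0.5290 - 0.0370
= 0.8300 - 0.0370
= 0.7930

P(A∪B) = 0.7930


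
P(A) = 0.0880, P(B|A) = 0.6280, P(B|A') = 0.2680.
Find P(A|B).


P(B) = P(B|A)*P(A) + P(B|A')*P(A')
= 0.6280*0.0880 + 0.2680*0.9120
= 0.055264 + 0.244416 = 0.299680
P(A|B) = 0.055264/0.299680 = 0.1844

P(A|B) = 0.1844
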